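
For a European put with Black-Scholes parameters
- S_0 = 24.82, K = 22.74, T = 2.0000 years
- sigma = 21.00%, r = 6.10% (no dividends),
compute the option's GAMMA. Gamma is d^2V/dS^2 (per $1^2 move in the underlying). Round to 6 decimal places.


d1 = 0.8539974112; d2 = 0.5570125631
phi(d1) = 0.2770397386; exp(-qT) = 1.0000000000; exp(-rT) = 0.8851483685
Gamma = exp(-qT) * phi(d1) / (S * sigma * sqrt(T)) = 1.0000000000 * 0.2770397386 / (24.8200 * 0.2100 * 1.4142135624) = 0.037584

Answer: Gamma = 0.037584


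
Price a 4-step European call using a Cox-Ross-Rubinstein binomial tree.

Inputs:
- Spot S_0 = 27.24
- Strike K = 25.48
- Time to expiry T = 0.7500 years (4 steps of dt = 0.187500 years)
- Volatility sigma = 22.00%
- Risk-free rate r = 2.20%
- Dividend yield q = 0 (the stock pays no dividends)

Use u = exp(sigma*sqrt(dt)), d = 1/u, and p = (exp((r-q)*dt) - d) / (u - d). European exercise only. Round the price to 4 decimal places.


Answer: Price = V(0,0) = 3.3421

Derivation:
dt = T/N = 0.187500
u = exp(sigma*sqrt(dt)) = 1.099948; d = 1/u = 0.909134
p = (exp((r-q)*dt) - d) / (u - d) = 0.497865
Discount per step: exp(-r*dt) = 0.995883
Stock lattice S(k, i) with i counting down-moves:
  k=0: S(0,0) = 27.2400
  k=1: S(1,0) = 29.9626; S(1,1) = 24.7648
  k=2: S(2,0) = 32.9573; S(2,1) = 27.2400; S(2,2) = 22.5145
  k=3: S(3,0) = 36.2513; S(3,1) = 29.9626; S(3,2) = 24.7648; S(3,3) = 20.4687
  k=4: S(4,0) = 39.8745; S(4,1) = 32.9573; S(4,2) = 27.2400; S(4,3) = 22.5145; S(4,4) = 18.6088
Terminal payoffs V(N, i) = max(S_T - K, 0):
  V(4,0) = 14.394525; V(4,1) = 7.477276; V(4,2) = 1.760000; V(4,3) = 0.000000; V(4,4) = 0.000000
Backward induction: V(k, i) = exp(-r*dt) * [p * V(k+1, i) + (1-p) * V(k+1, i+1)].
  V(3,0) = exp(-r*dt) * [p*14.394525 + (1-p)*7.477276] = 10.876175
  V(3,1) = exp(-r*dt) * [p*7.477276 + (1-p)*1.760000] = 4.587469
  V(3,2) = exp(-r*dt) * [p*1.760000 + (1-p)*0.000000] = 0.872635
  V(3,3) = exp(-r*dt) * [p*0.000000 + (1-p)*0.000000] = 0.000000
  V(2,0) = exp(-r*dt) * [p*10.876175 + (1-p)*4.587469] = 7.686622
  V(2,1) = exp(-r*dt) * [p*4.587469 + (1-p)*0.872635] = 2.710915
  V(2,2) = exp(-r*dt) * [p*0.872635 + (1-p)*0.000000] = 0.432666
  V(1,0) = exp(-r*dt) * [p*7.686622 + (1-p)*2.710915] = 5.166787
  V(1,1) = exp(-r*dt) * [p*2.710915 + (1-p)*0.432666] = 1.560476
  V(0,0) = exp(-r*dt) * [p*5.166787 + (1-p)*1.560476] = 3.342117


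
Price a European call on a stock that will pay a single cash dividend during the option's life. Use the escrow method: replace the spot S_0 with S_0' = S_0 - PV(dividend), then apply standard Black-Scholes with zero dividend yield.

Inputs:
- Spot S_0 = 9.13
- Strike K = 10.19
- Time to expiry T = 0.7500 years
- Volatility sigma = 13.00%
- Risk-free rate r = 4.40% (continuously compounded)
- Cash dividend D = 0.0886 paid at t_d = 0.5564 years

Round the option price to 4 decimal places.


PV(D) = D * exp(-r * t_d) = 0.0886 * 0.97581564 = 0.08645727
S_0' = S_0 - PV(D) = 9.1300 - 0.08645727 = 9.04354273
d1 = (ln(S_0'/K) + (r + sigma^2/2)*T) / (sigma*sqrt(T)) = -0.71074797
d2 = d1 - sigma*sqrt(T) = -0.82333128
exp(-rT) = 0.96753856
N(d1) = 0.23862021; N(d2) = 0.20515982
C = S_0' * N(d1) - K * exp(-rT) * N(d2) = 9.04354273 * 0.23862021 - 10.1900 * 0.96753856 * 0.20515982 = 0.1353

Answer: Price = 0.1353


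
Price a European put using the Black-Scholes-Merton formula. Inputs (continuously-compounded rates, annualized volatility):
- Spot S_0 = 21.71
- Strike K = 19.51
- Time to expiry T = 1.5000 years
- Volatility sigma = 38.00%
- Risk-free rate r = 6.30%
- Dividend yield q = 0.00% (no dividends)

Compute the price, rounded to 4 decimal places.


d1 = (ln(S/K) + (r - q + 0.5*sigma^2) * T) / (sigma * sqrt(T)) = 0.66532832
d2 = d1 - sigma * sqrt(T) = 0.19992527
exp(-rT) = 0.90982773; exp(-qT) = 1.00000000
P = K * exp(-rT) * N(-d2) - S_0 * exp(-qT) * N(-d1)
N(-d1) = 0.25292026; N(-d2) = 0.42076951
P = 19.5100 * 0.90982773 * 0.42076951 - 21.7100 * 1.00000000 * 0.25292026 = 1.9781

Answer: Price = 1.9781


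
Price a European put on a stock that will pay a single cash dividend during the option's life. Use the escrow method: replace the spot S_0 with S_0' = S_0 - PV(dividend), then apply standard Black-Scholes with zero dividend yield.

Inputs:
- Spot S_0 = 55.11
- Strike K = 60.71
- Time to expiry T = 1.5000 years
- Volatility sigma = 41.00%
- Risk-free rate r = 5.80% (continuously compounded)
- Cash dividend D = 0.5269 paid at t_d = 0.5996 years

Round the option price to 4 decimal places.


Answer: Price = 11.4612

Derivation:
PV(D) = D * exp(-r * t_d) = 0.5269 * 0.96582096 = 0.50889107
S_0' = S_0 - PV(D) = 55.1100 - 0.50889107 = 54.60110893
d1 = (ln(S_0'/K) + (r + sigma^2/2)*T) / (sigma*sqrt(T)) = 0.21312704
d2 = d1 - sigma*sqrt(T) = -0.28901835
exp(-rT) = 0.91667710
N(-d1) = 0.41561394; N(-d2) = 0.61371633
P = K * exp(-rT) * N(-d2) - S_0' * N(-d1) = 60.7100 * 0.91667710 * 0.61371633 - 54.60110893 * 0.41561394 = 11.4612


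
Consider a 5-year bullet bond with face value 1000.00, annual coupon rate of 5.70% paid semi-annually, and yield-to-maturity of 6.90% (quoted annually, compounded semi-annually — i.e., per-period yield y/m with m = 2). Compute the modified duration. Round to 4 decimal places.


Answer: Modified duration = 4.2555

Derivation:
Coupon per period c = face * coupon_rate / m = 28.500000
Periods per year m = 2; per-period yield y/m = 0.034500
Number of cashflows N = 10
Cashflows (t years, CF_t, discount factor 1/(1+y/m)^(m*t), PV):
  t = 0.5000: CF_t = 28.500000, DF = 0.966651, PV = 27.549541
  t = 1.0000: CF_t = 28.500000, DF = 0.934413, PV = 26.630779
  t = 1.5000: CF_t = 28.500000, DF = 0.903251, PV = 25.742657
  t = 2.0000: CF_t = 28.500000, DF = 0.873128, PV = 24.884154
  t = 2.5000: CF_t = 28.500000, DF = 0.844010, PV = 24.054281
  t = 3.0000: CF_t = 28.500000, DF = 0.815863, PV = 23.252084
  t = 3.5000: CF_t = 28.500000, DF = 0.788654, PV = 22.476640
  t = 4.0000: CF_t = 28.500000, DF = 0.762353, PV = 21.727057
  t = 4.5000: CF_t = 28.500000, DF = 0.736929, PV = 21.002472
  t = 5.0000: CF_t = 1028.500000, DF = 0.712353, PV = 732.654710
Price P = sum_t PV_t = 949.974376
First compute Macaulay numerator sum_t t * PV_t:
  t * PV_t at t = 0.5000: 13.774770
  t * PV_t at t = 1.0000: 26.630779
  t * PV_t at t = 1.5000: 38.613986
  t * PV_t at t = 2.0000: 49.768308
  t * PV_t at t = 2.5000: 60.135703
  t * PV_t at t = 3.0000: 69.756253
  t * PV_t at t = 3.5000: 78.668241
  t * PV_t at t = 4.0000: 86.908227
  t * PV_t at t = 4.5000: 94.511122
  t * PV_t at t = 5.0000: 3663.273551
Macaulay duration D = 4182.040941 / 949.974376 = 4.402267
Modified duration = D / (1 + y/m) = 4.402267 / (1 + 0.034500) = 4.255454


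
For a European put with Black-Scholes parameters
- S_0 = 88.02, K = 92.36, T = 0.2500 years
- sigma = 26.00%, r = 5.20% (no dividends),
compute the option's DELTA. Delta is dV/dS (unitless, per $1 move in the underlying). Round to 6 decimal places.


Answer: Delta = -0.581304

Derivation:
d1 = -0.2052301777; d2 = -0.3352301777
phi(d1) = 0.3906285205; exp(-qT) = 1.0000000000; exp(-rT) = 0.9870841350
N(-d1) = 0.5813038536
Delta = -exp(-qT) * N(-d1) = -1.0000000000 * 0.5813038536 = -0.581304


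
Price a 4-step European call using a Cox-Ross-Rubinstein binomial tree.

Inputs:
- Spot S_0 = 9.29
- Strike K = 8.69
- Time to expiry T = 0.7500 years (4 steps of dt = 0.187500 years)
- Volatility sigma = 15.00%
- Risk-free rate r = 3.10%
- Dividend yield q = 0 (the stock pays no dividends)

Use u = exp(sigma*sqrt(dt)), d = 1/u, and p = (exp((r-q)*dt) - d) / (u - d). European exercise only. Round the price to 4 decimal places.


dt = T/N = 0.187500
u = exp(sigma*sqrt(dt)) = 1.067108; d = 1/u = 0.937113
p = (exp((r-q)*dt) - d) / (u - d) = 0.528611
Discount per step: exp(-r*dt) = 0.994204
Stock lattice S(k, i) with i counting down-moves:
  k=0: S(0,0) = 9.2900
  k=1: S(1,0) = 9.9134; S(1,1) = 8.7058
  k=2: S(2,0) = 10.5787; S(2,1) = 9.2900; S(2,2) = 8.1583
  k=3: S(3,0) = 11.2886; S(3,1) = 9.9134; S(3,2) = 8.7058; S(3,3) = 7.6452
  k=4: S(4,0) = 12.0462; S(4,1) = 10.5787; S(4,2) = 9.2900; S(4,3) = 8.1583; S(4,4) = 7.1644
Terminal payoffs V(N, i) = max(S_T - K, 0):
  V(4,0) = 3.356163; V(4,1) = 1.888698; V(4,2) = 0.600000; V(4,3) = 0.000000; V(4,4) = 0.000000
Backward induction: V(k, i) = exp(-r*dt) * [p * V(k+1, i) + (1-p) * V(k+1, i+1)].
  V(3,0) = exp(-r*dt) * [p*3.356163 + (1-p)*1.888698] = 2.648974
  V(3,1) = exp(-r*dt) * [p*1.888698 + (1-p)*0.600000] = 1.273795
  V(3,2) = exp(-r*dt) * [p*0.600000 + (1-p)*0.000000] = 0.315328
  V(3,3) = exp(-r*dt) * [p*0.000000 + (1-p)*0.000000] = 0.000000
  V(2,0) = exp(-r*dt) * [p*2.648974 + (1-p)*1.273795] = 1.989134
  V(2,1) = exp(-r*dt) * [p*1.273795 + (1-p)*0.315328] = 0.817220
  V(2,2) = exp(-r*dt) * [p*0.315328 + (1-p)*0.000000] = 0.165720
  V(1,0) = exp(-r*dt) * [p*1.989134 + (1-p)*0.817220] = 1.428381
  V(1,1) = exp(-r*dt) * [p*0.817220 + (1-p)*0.165720] = 0.507154
  V(0,0) = exp(-r*dt) * [p*1.428381 + (1-p)*0.507154] = 0.988363

Answer: Price = V(0,0) = 0.9884


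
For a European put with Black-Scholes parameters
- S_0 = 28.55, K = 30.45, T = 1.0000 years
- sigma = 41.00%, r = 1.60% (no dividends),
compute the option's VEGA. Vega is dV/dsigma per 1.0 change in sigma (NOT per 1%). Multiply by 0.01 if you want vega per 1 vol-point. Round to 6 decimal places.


d1 = 0.0868803462; d2 = -0.3231196538
phi(d1) = 0.3974394711; exp(-qT) = 1.0000000000; exp(-rT) = 0.9841273201
Vega = S * exp(-qT) * phi(d1) * sqrt(T) = 28.5500 * 1.0000000000 * 0.3974394711 * 1.0000000000 = 11.346897

Answer: Vega = 11.346897


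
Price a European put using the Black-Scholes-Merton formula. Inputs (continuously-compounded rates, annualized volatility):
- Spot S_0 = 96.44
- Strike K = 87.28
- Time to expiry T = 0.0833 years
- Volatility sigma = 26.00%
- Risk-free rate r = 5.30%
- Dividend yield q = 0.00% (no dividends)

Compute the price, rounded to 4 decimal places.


Answer: Price = 0.2581

Derivation:
d1 = (ln(S/K) + (r - q + 0.5*sigma^2) * T) / (sigma * sqrt(T)) = 1.42629806
d2 = d1 - sigma * sqrt(T) = 1.35125754
exp(-rT) = 0.99559483; exp(-qT) = 1.00000000
P = K * exp(-rT) * N(-d2) - S_0 * exp(-qT) * N(-d1)
N(-d1) = 0.07689116; N(-d2) = 0.08830647
P = 87.2800 * 0.99559483 * 0.08830647 - 96.4400 * 1.00000000 * 0.07689116 = 0.2581


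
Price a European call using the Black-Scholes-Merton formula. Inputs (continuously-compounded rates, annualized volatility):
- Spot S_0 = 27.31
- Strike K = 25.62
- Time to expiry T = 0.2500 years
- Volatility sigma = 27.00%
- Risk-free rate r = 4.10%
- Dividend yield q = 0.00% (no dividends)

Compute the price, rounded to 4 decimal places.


Answer: Price = 2.6009

Derivation:
d1 = (ln(S/K) + (r - q + 0.5*sigma^2) * T) / (sigma * sqrt(T)) = 0.61660844
d2 = d1 - sigma * sqrt(T) = 0.48160844
exp(-rT) = 0.98980235; exp(-qT) = 1.00000000
C = S_0 * exp(-qT) * N(d1) - K * exp(-rT) * N(d2)
N(d1) = 0.73125349; N(d2) = 0.68495793
C = 27.3100 * 1.00000000 * 0.73125349 - 25.6200 * 0.98980235 * 0.68495793 = 2.6009


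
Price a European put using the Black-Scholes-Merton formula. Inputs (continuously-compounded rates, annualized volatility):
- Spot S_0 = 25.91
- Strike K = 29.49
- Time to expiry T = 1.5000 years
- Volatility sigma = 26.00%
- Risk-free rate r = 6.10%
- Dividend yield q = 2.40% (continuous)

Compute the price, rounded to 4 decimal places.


d1 = (ln(S/K) + (r - q + 0.5*sigma^2) * T) / (sigma * sqrt(T)) = -0.07292642
d2 = d1 - sigma * sqrt(T) = -0.39136009
exp(-rT) = 0.91256132; exp(-qT) = 0.96464029
P = K * exp(-rT) * N(-d2) - S_0 * exp(-qT) * N(-d1)
N(-d1) = 0.52906767; N(-d2) = 0.65223446
P = 29.4900 * 0.91256132 * 0.65223446 - 25.9100 * 0.96464029 * 0.52906767 = 4.3291

Answer: Price = 4.3291


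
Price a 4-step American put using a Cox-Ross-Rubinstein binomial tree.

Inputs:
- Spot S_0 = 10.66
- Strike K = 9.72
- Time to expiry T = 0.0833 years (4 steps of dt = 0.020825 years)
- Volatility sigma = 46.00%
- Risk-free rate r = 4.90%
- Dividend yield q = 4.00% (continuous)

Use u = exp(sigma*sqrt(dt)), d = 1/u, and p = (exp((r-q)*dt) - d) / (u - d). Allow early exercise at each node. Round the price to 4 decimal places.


dt = T/N = 0.020825
u = exp(sigma*sqrt(dt)) = 1.068635; d = 1/u = 0.935773
p = (exp((r-q)*dt) - d) / (u - d) = 0.484821
Discount per step: exp(-r*dt) = 0.998980
Stock lattice S(k, i) with i counting down-moves:
  k=0: S(0,0) = 10.6600
  k=1: S(1,0) = 11.3916; S(1,1) = 9.9753
  k=2: S(2,0) = 12.1735; S(2,1) = 10.6600; S(2,2) = 9.3347
  k=3: S(3,0) = 13.0090; S(3,1) = 11.3916; S(3,2) = 9.9753; S(3,3) = 8.7351
  k=4: S(4,0) = 13.9019; S(4,1) = 12.1735; S(4,2) = 10.6600; S(4,3) = 9.3347; S(4,4) = 8.1741
Terminal payoffs V(N, i) = max(K - S_T, 0):
  V(4,0) = 0.000000; V(4,1) = 0.000000; V(4,2) = 0.000000; V(4,3) = 0.385339; V(4,4) = 1.545902
Backward induction: V(k, i) = exp(-r*dt) * [p * V(k+1, i) + (1-p) * V(k+1, i+1)]; then take max(V_cont, immediate exercise) for American.
  V(3,0) = exp(-r*dt) * [p*0.000000 + (1-p)*0.000000] = 0.000000; exercise = 0.000000; V(3,0) = max -> 0.000000
  V(3,1) = exp(-r*dt) * [p*0.000000 + (1-p)*0.000000] = 0.000000; exercise = 0.000000; V(3,1) = max -> 0.000000
  V(3,2) = exp(-r*dt) * [p*0.000000 + (1-p)*0.385339] = 0.198316; exercise = 0.000000; V(3,2) = max -> 0.198316
  V(3,3) = exp(-r*dt) * [p*0.385339 + (1-p)*1.545902] = 0.982233; exercise = 0.984874; V(3,3) = max -> 0.984874
  V(2,0) = exp(-r*dt) * [p*0.000000 + (1-p)*0.000000] = 0.000000; exercise = 0.000000; V(2,0) = max -> 0.000000
  V(2,1) = exp(-r*dt) * [p*0.000000 + (1-p)*0.198316] = 0.102064; exercise = 0.000000; V(2,1) = max -> 0.102064
  V(2,2) = exp(-r*dt) * [p*0.198316 + (1-p)*0.984874] = 0.602918; exercise = 0.385339; V(2,2) = max -> 0.602918
  V(1,0) = exp(-r*dt) * [p*0.000000 + (1-p)*0.102064] = 0.052528; exercise = 0.000000; V(1,0) = max -> 0.052528
  V(1,1) = exp(-r*dt) * [p*0.102064 + (1-p)*0.602918] = 0.359726; exercise = 0.000000; V(1,1) = max -> 0.359726
  V(0,0) = exp(-r*dt) * [p*0.052528 + (1-p)*0.359726] = 0.210575; exercise = 0.000000; V(0,0) = max -> 0.210575

Answer: Price = V(0,0) = 0.2106


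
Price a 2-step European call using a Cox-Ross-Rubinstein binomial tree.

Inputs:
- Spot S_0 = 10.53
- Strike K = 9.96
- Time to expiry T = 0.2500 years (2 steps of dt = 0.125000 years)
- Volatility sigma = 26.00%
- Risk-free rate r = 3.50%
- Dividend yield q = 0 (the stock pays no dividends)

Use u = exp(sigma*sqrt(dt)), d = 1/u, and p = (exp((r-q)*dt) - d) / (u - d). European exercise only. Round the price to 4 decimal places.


dt = T/N = 0.125000
u = exp(sigma*sqrt(dt)) = 1.096281; d = 1/u = 0.912175
p = (exp((r-q)*dt) - d) / (u - d) = 0.500851
Discount per step: exp(-r*dt) = 0.995635
Stock lattice S(k, i) with i counting down-moves:
  k=0: S(0,0) = 10.5300
  k=1: S(1,0) = 11.5438; S(1,1) = 9.6052
  k=2: S(2,0) = 12.6553; S(2,1) = 10.5300; S(2,2) = 8.7616
Terminal payoffs V(N, i) = max(S_T - K, 0):
  V(2,0) = 2.695300; V(2,1) = 0.570000; V(2,2) = 0.000000
Backward induction: V(k, i) = exp(-r*dt) * [p * V(k+1, i) + (1-p) * V(k+1, i+1)].
  V(1,0) = exp(-r*dt) * [p*2.695300 + (1-p)*0.570000] = 1.627323
  V(1,1) = exp(-r*dt) * [p*0.570000 + (1-p)*0.000000] = 0.284239
  V(0,0) = exp(-r*dt) * [p*1.627323 + (1-p)*0.284239] = 0.952746

Answer: Price = V(0,0) = 0.9527


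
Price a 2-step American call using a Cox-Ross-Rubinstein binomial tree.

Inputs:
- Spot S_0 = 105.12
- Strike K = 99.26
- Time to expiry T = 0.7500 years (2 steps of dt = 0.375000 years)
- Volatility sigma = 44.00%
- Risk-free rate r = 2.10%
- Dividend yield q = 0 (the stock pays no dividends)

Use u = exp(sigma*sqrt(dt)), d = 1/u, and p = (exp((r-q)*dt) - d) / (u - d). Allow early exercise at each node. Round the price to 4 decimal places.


Answer: Price = V(0,0) = 18.8079

Derivation:
dt = T/N = 0.375000
u = exp(sigma*sqrt(dt)) = 1.309236; d = 1/u = 0.763804
p = (exp((r-q)*dt) - d) / (u - d) = 0.447539
Discount per step: exp(-r*dt) = 0.992156
Stock lattice S(k, i) with i counting down-moves:
  k=0: S(0,0) = 105.1200
  k=1: S(1,0) = 137.6269; S(1,1) = 80.2911
  k=2: S(2,0) = 180.1861; S(2,1) = 105.1200; S(2,2) = 61.3267
Terminal payoffs V(N, i) = max(S_T - K, 0):
  V(2,0) = 80.926117; V(2,1) = 5.860000; V(2,2) = 0.000000
Backward induction: V(k, i) = exp(-r*dt) * [p * V(k+1, i) + (1-p) * V(k+1, i+1)]; then take max(V_cont, immediate exercise) for American.
  V(1,0) = exp(-r*dt) * [p*80.926117 + (1-p)*5.860000] = 39.145506; exercise = 38.366904; V(1,0) = max -> 39.145506
  V(1,1) = exp(-r*dt) * [p*5.860000 + (1-p)*0.000000] = 2.602005; exercise = 0.000000; V(1,1) = max -> 2.602005
  V(0,0) = exp(-r*dt) * [p*39.145506 + (1-p)*2.602005] = 18.807940; exercise = 5.860000; V(0,0) = max -> 18.807940


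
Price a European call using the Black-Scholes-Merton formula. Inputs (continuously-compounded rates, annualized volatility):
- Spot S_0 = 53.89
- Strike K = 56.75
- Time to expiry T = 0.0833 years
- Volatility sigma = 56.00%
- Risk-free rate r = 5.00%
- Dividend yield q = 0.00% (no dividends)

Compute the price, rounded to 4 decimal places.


Answer: Price = 2.3958

Derivation:
d1 = (ln(S/K) + (r - q + 0.5*sigma^2) * T) / (sigma * sqrt(T)) = -0.21335886
d2 = d1 - sigma * sqrt(T) = -0.37498460
exp(-rT) = 0.99584366; exp(-qT) = 1.00000000
C = S_0 * exp(-qT) * N(d1) - K * exp(-rT) * N(d2)
N(d1) = 0.41552353; N(d2) = 0.35383596
C = 53.8900 * 1.00000000 * 0.41552353 - 56.7500 * 0.99584366 * 0.35383596 = 2.3958


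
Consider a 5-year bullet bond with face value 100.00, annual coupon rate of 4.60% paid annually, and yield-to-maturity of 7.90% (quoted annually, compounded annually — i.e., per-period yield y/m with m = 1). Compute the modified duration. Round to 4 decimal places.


Coupon per period c = face * coupon_rate / m = 4.600000
Periods per year m = 1; per-period yield y/m = 0.079000
Number of cashflows N = 5
Cashflows (t years, CF_t, discount factor 1/(1+y/m)^(m*t), PV):
  t = 1.0000: CF_t = 4.600000, DF = 0.926784, PV = 4.263207
  t = 2.0000: CF_t = 4.600000, DF = 0.858929, PV = 3.951072
  t = 3.0000: CF_t = 4.600000, DF = 0.796041, PV = 3.661791
  t = 4.0000: CF_t = 4.600000, DF = 0.737758, PV = 3.393689
  t = 5.0000: CF_t = 104.600000, DF = 0.683743, PV = 71.519499
Price P = sum_t PV_t = 86.789257
First compute Macaulay numerator sum_t t * PV_t:
  t * PV_t at t = 1.0000: 4.263207
  t * PV_t at t = 2.0000: 7.902144
  t * PV_t at t = 3.0000: 10.985372
  t * PV_t at t = 4.0000: 13.574756
  t * PV_t at t = 5.0000: 357.597493
Macaulay duration D = 394.322972 / 86.789257 = 4.543454
Modified duration = D / (1 + y/m) = 4.543454 / (1 + 0.079000) = 4.210800

Answer: Modified duration = 4.2108


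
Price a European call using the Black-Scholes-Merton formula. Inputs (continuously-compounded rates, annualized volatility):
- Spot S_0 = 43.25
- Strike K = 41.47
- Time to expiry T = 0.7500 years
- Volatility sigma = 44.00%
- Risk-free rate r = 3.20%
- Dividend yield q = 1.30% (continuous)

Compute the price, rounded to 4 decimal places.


d1 = (ln(S/K) + (r - q + 0.5*sigma^2) * T) / (sigma * sqrt(T)) = 0.33821430
d2 = d1 - sigma * sqrt(T) = -0.04283687
exp(-rT) = 0.97628571; exp(-qT) = 0.99029738
C = S_0 * exp(-qT) * N(d1) - K * exp(-rT) * N(d2)
N(d1) = 0.63239915; N(d2) = 0.48291579
C = 43.2500 * 0.99029738 * 0.63239915 - 41.4700 * 0.97628571 * 0.48291579 = 7.5343

Answer: Price = 7.5343


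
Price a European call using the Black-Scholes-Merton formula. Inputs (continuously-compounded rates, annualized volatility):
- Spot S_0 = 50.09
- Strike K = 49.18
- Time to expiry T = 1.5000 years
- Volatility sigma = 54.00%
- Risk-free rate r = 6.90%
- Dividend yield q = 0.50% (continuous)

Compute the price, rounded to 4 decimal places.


Answer: Price = 15.0467

Derivation:
d1 = (ln(S/K) + (r - q + 0.5*sigma^2) * T) / (sigma * sqrt(T)) = 0.50355816
d2 = d1 - sigma * sqrt(T) = -0.15780407
exp(-rT) = 0.90167602; exp(-qT) = 0.99252805
C = S_0 * exp(-qT) * N(d1) - K * exp(-rT) * N(d2)
N(d1) = 0.69271405; N(d2) = 0.43730560
C = 50.0900 * 0.99252805 * 0.69271405 - 49.1800 * 0.90167602 * 0.43730560 = 15.0467


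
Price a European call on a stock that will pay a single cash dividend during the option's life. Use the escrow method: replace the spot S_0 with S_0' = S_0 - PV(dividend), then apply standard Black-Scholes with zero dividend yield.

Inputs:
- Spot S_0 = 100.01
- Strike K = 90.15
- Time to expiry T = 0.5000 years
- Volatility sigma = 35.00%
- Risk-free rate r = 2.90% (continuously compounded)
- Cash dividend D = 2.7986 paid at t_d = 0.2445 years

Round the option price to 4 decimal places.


PV(D) = D * exp(-r * t_d) = 2.7986 * 0.99293458 = 2.77882671
S_0' = S_0 - PV(D) = 100.0100 - 2.77882671 = 97.23117329
d1 = (ln(S_0'/K) + (r + sigma^2/2)*T) / (sigma*sqrt(T)) = 0.48786902
d2 = d1 - sigma*sqrt(T) = 0.24038165
exp(-rT) = 0.98560462
N(d1) = 0.68717869; N(d2) = 0.59498280
C = S_0' * N(d1) - K * exp(-rT) * N(d2) = 97.23117329 * 0.68717869 - 90.1500 * 0.98560462 * 0.59498280 = 13.9496

Answer: Price = 13.9496


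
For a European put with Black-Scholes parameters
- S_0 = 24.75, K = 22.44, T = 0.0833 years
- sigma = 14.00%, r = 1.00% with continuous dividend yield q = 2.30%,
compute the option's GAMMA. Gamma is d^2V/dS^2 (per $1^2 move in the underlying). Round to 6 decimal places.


d1 = 2.4182744170; d2 = 2.3778679819
phi(d1) = 0.0214299862; exp(-qT) = 0.9980859342; exp(-rT) = 0.9991673468
Gamma = exp(-qT) * phi(d1) / (S * sigma * sqrt(T)) = 0.9980859342 * 0.0214299862 / (24.7500 * 0.1400 * 0.2886173938) = 0.021388

Answer: Gamma = 0.021388


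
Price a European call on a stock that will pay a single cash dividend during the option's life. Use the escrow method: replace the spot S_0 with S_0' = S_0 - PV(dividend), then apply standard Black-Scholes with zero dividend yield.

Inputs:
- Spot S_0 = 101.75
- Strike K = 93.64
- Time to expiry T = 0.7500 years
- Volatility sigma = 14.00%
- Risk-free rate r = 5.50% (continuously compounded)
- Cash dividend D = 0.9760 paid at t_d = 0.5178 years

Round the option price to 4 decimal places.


PV(D) = D * exp(-r * t_d) = 0.9760 * 0.97192270 = 0.94859656
S_0' = S_0 - PV(D) = 101.7500 - 0.94859656 = 100.80140344
d1 = (ln(S_0'/K) + (r + sigma^2/2)*T) / (sigma*sqrt(T)) = 1.00866916
d2 = d1 - sigma*sqrt(T) = 0.88742560
exp(-rT) = 0.95958920
N(d1) = 0.84343334; N(d2) = 0.81257510
C = S_0' * N(d1) - K * exp(-rT) * N(d2) = 100.80140344 * 0.84343334 - 93.6400 * 0.95958920 * 0.81257510 = 12.0046

Answer: Price = 12.0046


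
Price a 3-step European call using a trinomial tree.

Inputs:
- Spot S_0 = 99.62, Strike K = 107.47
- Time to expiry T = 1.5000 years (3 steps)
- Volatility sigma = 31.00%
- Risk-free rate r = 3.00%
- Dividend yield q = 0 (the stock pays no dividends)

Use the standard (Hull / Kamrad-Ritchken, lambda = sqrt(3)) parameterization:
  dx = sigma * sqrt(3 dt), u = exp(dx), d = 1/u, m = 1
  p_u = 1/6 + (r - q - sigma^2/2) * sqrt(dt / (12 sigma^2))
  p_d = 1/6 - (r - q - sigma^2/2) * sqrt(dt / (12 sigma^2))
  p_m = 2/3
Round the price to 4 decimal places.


Answer: Price = V(0,0) = 13.5462

Derivation:
dt = T/N = 0.500000; dx = sigma*sqrt(3*dt) = 0.379671
u = exp(dx) = 1.461803; d = 1/u = 0.684086
p_u = 0.154781, p_m = 0.666667, p_d = 0.178552
Discount per step: exp(-r*dt) = 0.985112
Stock lattice S(k, j) with j the centered position index:
  k=0: S(0,+0) = 99.6200
  k=1: S(1,-1) = 68.1487; S(1,+0) = 99.6200; S(1,+1) = 145.6249
  k=2: S(2,-2) = 46.6196; S(2,-1) = 68.1487; S(2,+0) = 99.6200; S(2,+1) = 145.6249; S(2,+2) = 212.8749
  k=3: S(3,-3) = 31.8918; S(3,-2) = 46.6196; S(3,-1) = 68.1487; S(3,+0) = 99.6200; S(3,+1) = 145.6249; S(3,+2) = 212.8749; S(3,+3) = 311.1813
Terminal payoffs V(N, j) = max(S_T - K, 0):
  V(3,-3) = 0.000000; V(3,-2) = 0.000000; V(3,-1) = 0.000000; V(3,+0) = 0.000000; V(3,+1) = 38.154859; V(3,+2) = 105.404921; V(3,+3) = 203.711293
Backward induction: V(k, j) = exp(-r*dt) * [p_u * V(k+1, j+1) + p_m * V(k+1, j) + p_d * V(k+1, j-1)]
  V(2,-2) = exp(-r*dt) * [p_u*0.000000 + p_m*0.000000 + p_d*0.000000] = 0.000000
  V(2,-1) = exp(-r*dt) * [p_u*0.000000 + p_m*0.000000 + p_d*0.000000] = 0.000000
  V(2,+0) = exp(-r*dt) * [p_u*38.154859 + p_m*0.000000 + p_d*0.000000] = 5.817738
  V(2,+1) = exp(-r*dt) * [p_u*105.404921 + p_m*38.154859 + p_d*0.000000] = 41.129696
  V(2,+2) = exp(-r*dt) * [p_u*203.711293 + p_m*105.404921 + p_d*38.154859] = 106.996245
  V(1,-1) = exp(-r*dt) * [p_u*5.817738 + p_m*0.000000 + p_d*0.000000] = 0.887071
  V(1,+0) = exp(-r*dt) * [p_u*41.129696 + p_m*5.817738 + p_d*0.000000] = 10.092080
  V(1,+1) = exp(-r*dt) * [p_u*106.996245 + p_m*41.129696 + p_d*5.817738] = 44.349337
  V(0,+0) = exp(-r*dt) * [p_u*44.349337 + p_m*10.092080 + p_d*0.887071] = 13.546169


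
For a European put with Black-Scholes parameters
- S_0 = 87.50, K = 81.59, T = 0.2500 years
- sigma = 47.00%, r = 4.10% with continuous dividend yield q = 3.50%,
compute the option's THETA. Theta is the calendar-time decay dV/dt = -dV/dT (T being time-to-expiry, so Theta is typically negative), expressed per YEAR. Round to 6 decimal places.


Answer: Theta = -14.492913

Derivation:
d1 = 0.4214663316; d2 = 0.1864663316
phi(d1) = 0.3650373990; exp(-qT) = 0.9912881698; exp(-rT) = 0.9898023522
Theta = -S*exp(-qT)*phi(d1)*sigma/(2*sqrt(T)) + r*K*exp(-rT)*N(-d2) - q*S*exp(-qT)*N(-d1)
N(-d1) = 0.3367072957; N(-d2) = 0.4260395396; sqrt(T) = 0.5000000000
Term 1 = -87.5000 * 0.9912881698 * 0.3650373990 * 0.4700 / (2 * 0.5000000000) = -14.8813796186
Term 2 = 0.0410 * 81.5900 * 0.9898023522 * 0.4260395396 = 1.4106496911
Term 3 = -0.0350 * 87.5000 * 0.9912881698 * 0.3367072957 = -1.0221827492
Theta = -14.8813796186 + (1.4106496911) + (-1.0221827492) = -14.492913


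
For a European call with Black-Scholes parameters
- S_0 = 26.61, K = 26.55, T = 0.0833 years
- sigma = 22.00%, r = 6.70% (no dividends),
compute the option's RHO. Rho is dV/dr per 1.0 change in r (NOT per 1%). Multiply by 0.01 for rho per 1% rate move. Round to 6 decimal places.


Answer: Rho = 1.179998

Derivation:
d1 = 0.1551959841; d2 = 0.0917001575
phi(d1) = 0.3941666735; exp(-qT) = 1.0000000000; exp(-rT) = 0.9944344454
N(d2) = 0.5365318639
Rho = K*T*exp(-rT)*N(d2) = 26.5500 * 0.0833 * 0.9944344454 * 0.5365318639 = 1.179998


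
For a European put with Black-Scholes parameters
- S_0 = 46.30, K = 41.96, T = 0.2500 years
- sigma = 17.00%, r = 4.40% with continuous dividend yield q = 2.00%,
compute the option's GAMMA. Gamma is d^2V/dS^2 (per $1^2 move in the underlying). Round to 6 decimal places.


Answer: Gamma = 0.044971

Derivation:
d1 = 1.2710315008; d2 = 1.1860315008
phi(d1) = 0.1778705801; exp(-qT) = 0.9950124792; exp(-rT) = 0.9890602788
Gamma = exp(-qT) * phi(d1) / (S * sigma * sqrt(T)) = 0.9950124792 * 0.1778705801 / (46.3000 * 0.1700 * 0.5000000000) = 0.044971


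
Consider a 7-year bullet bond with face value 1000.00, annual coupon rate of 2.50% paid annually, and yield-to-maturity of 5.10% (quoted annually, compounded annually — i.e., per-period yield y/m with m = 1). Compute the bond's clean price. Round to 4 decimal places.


Answer: Price = 850.0980

Derivation:
Coupon per period c = face * coupon_rate / m = 25.000000
Periods per year m = 1; per-period yield y/m = 0.051000
Number of cashflows N = 7
Cashflows (t years, CF_t, discount factor 1/(1+y/m)^(m*t), PV):
  t = 1.0000: CF_t = 25.000000, DF = 0.951475, PV = 23.786870
  t = 2.0000: CF_t = 25.000000, DF = 0.905304, PV = 22.632607
  t = 3.0000: CF_t = 25.000000, DF = 0.861374, PV = 21.534355
  t = 4.0000: CF_t = 25.000000, DF = 0.819576, PV = 20.489395
  t = 5.0000: CF_t = 25.000000, DF = 0.779806, PV = 19.495143
  t = 6.0000: CF_t = 25.000000, DF = 0.741965, PV = 18.549137
  t = 7.0000: CF_t = 1025.000000, DF = 0.705961, PV = 723.610489
Price P = sum_t PV_t = 850.097995


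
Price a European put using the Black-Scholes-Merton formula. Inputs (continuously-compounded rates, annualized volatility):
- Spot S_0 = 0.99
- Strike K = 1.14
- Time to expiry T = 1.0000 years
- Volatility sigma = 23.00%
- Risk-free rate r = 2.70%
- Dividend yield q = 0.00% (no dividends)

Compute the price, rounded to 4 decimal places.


Answer: Price = 0.1675

Derivation:
d1 = (ln(S/K) + (r - q + 0.5*sigma^2) * T) / (sigma * sqrt(T)) = -0.38099391
d2 = d1 - sigma * sqrt(T) = -0.61099391
exp(-rT) = 0.97336124; exp(-qT) = 1.00000000
P = K * exp(-rT) * N(-d2) - S_0 * exp(-qT) * N(-d1)
N(-d1) = 0.64839611; N(-d2) = 0.72939819
P = 1.1400 * 0.97336124 * 0.72939819 - 0.9900 * 1.00000000 * 0.64839611 = 0.1675


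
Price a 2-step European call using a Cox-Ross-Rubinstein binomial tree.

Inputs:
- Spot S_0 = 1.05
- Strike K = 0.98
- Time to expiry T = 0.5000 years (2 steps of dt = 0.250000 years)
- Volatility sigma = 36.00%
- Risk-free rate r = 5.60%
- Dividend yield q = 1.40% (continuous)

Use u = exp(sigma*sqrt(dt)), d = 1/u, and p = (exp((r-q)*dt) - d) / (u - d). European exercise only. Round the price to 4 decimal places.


dt = T/N = 0.250000
u = exp(sigma*sqrt(dt)) = 1.197217; d = 1/u = 0.835270
p = (exp((r-q)*dt) - d) / (u - d) = 0.484284
Discount per step: exp(-r*dt) = 0.986098
Stock lattice S(k, i) with i counting down-moves:
  k=0: S(0,0) = 1.0500
  k=1: S(1,0) = 1.2571; S(1,1) = 0.8770
  k=2: S(2,0) = 1.5050; S(2,1) = 1.0500; S(2,2) = 0.7326
Terminal payoffs V(N, i) = max(S_T - K, 0):
  V(2,0) = 0.524996; V(2,1) = 0.070000; V(2,2) = 0.000000
Backward induction: V(k, i) = exp(-r*dt) * [p * V(k+1, i) + (1-p) * V(k+1, i+1)].
  V(1,0) = exp(-r*dt) * [p*0.524996 + (1-p)*0.070000] = 0.286311
  V(1,1) = exp(-r*dt) * [p*0.070000 + (1-p)*0.000000] = 0.033429
  V(0,0) = exp(-r*dt) * [p*0.286311 + (1-p)*0.033429] = 0.153728

Answer: Price = V(0,0) = 0.1537


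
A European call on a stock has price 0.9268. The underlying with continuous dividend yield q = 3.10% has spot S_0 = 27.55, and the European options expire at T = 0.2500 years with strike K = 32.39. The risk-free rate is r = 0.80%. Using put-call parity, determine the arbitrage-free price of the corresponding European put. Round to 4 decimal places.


Answer: Put price = 5.9148

Derivation:
Put-call parity: C - P = S_0 * exp(-qT) - K * exp(-rT).
S_0 * exp(-qT) = 27.5500 * 0.99227995 = 27.33731273
K * exp(-rT) = 32.3900 * 0.99800200 = 32.32528474
P = C - S*exp(-qT) + K*exp(-rT)
P = 0.9268 - 27.33731273 + 32.32528474 = 5.9148


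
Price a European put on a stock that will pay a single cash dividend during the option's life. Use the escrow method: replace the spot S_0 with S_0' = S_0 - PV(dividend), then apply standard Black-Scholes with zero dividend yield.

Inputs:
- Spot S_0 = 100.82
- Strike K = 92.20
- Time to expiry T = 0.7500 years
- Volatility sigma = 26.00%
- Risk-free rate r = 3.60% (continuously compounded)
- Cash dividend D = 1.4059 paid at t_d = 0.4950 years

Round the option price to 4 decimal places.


PV(D) = D * exp(-r * t_d) = 1.4059 * 0.98233784 = 1.38106877
S_0' = S_0 - PV(D) = 100.8200 - 1.38106877 = 99.43893123
d1 = (ln(S_0'/K) + (r + sigma^2/2)*T) / (sigma*sqrt(T)) = 0.56817293
d2 = d1 - sigma*sqrt(T) = 0.34300632
exp(-rT) = 0.97336124
N(-d1) = 0.28495878; N(-d2) = 0.36579685
P = K * exp(-rT) * N(-d2) - S_0' * N(-d1) = 92.2000 * 0.97336124 * 0.36579685 - 99.43893123 * 0.28495878 = 4.4920

Answer: Price = 4.4920


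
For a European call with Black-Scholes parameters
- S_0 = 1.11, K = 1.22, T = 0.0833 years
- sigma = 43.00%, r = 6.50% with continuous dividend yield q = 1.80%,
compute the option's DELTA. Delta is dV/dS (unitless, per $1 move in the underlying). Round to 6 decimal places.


d1 = -0.6677759827; d2 = -0.7918814620
phi(d1) = 0.3192116506; exp(-qT) = 0.9985017235; exp(-rT) = 0.9946001320
N(d1) = 0.2521382998
Delta = exp(-qT) * N(d1) = 0.9985017235 * 0.2521382998 = 0.251761

Answer: Delta = 0.251761


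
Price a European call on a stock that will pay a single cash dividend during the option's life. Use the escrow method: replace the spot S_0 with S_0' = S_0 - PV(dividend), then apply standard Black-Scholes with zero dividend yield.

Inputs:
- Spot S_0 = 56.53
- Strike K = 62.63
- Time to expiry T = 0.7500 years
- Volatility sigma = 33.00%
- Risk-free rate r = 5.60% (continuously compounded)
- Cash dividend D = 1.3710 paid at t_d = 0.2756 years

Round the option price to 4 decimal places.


Answer: Price = 4.3927

Derivation:
PV(D) = D * exp(-r * t_d) = 1.3710 * 0.98468489 = 1.35000298
S_0' = S_0 - PV(D) = 56.5300 - 1.35000298 = 55.17999702
d1 = (ln(S_0'/K) + (r + sigma^2/2)*T) / (sigma*sqrt(T)) = -0.15328258
d2 = d1 - sigma*sqrt(T) = -0.43907097
exp(-rT) = 0.95886978
N(d1) = 0.43908772; N(d2) = 0.33030506
C = S_0' * N(d1) - K * exp(-rT) * N(d2) = 55.17999702 * 0.43908772 - 62.6300 * 0.95886978 * 0.33030506 = 4.3927


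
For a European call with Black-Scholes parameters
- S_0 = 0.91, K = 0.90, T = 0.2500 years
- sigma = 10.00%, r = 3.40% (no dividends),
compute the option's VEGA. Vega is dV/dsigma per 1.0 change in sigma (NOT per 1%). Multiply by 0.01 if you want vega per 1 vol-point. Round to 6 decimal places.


Answer: Vega = 0.166473

Derivation:
d1 = 0.4159967237; d2 = 0.3659967237
phi(d1) = 0.3658744013; exp(-qT) = 1.0000000000; exp(-rT) = 0.9915360229
Vega = S * exp(-qT) * phi(d1) * sqrt(T) = 0.9100 * 1.0000000000 * 0.3658744013 * 0.5000000000 = 0.166473


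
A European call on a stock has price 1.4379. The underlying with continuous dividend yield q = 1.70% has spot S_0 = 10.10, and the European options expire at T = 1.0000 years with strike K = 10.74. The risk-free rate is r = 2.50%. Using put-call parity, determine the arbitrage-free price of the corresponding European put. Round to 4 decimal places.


Answer: Put price = 1.9830

Derivation:
Put-call parity: C - P = S_0 * exp(-qT) - K * exp(-rT).
S_0 * exp(-qT) = 10.1000 * 0.98314368 = 9.92975121
K * exp(-rT) = 10.7400 * 0.97530991 = 10.47482846
P = C - S*exp(-qT) + K*exp(-rT)
P = 1.4379 - 9.92975121 + 10.47482846 = 1.9830


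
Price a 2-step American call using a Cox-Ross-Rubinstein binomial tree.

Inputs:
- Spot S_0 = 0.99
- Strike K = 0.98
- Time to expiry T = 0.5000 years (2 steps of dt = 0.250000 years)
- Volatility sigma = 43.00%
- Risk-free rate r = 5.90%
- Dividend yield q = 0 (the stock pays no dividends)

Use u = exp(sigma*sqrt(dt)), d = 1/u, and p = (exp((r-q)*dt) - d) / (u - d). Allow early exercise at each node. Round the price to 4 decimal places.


Answer: Price = V(0,0) = 0.1264

Derivation:
dt = T/N = 0.250000
u = exp(sigma*sqrt(dt)) = 1.239862; d = 1/u = 0.806541
p = (exp((r-q)*dt) - d) / (u - d) = 0.480748
Discount per step: exp(-r*dt) = 0.985358
Stock lattice S(k, i) with i counting down-moves:
  k=0: S(0,0) = 0.9900
  k=1: S(1,0) = 1.2275; S(1,1) = 0.7985
  k=2: S(2,0) = 1.5219; S(2,1) = 0.9900; S(2,2) = 0.6440
Terminal payoffs V(N, i) = max(S_T - K, 0):
  V(2,0) = 0.541885; V(2,1) = 0.010000; V(2,2) = 0.000000
Backward induction: V(k, i) = exp(-r*dt) * [p * V(k+1, i) + (1-p) * V(k+1, i+1)]; then take max(V_cont, immediate exercise) for American.
  V(1,0) = exp(-r*dt) * [p*0.541885 + (1-p)*0.010000] = 0.261812; exercise = 0.247463; V(1,0) = max -> 0.261812
  V(1,1) = exp(-r*dt) * [p*0.010000 + (1-p)*0.000000] = 0.004737; exercise = 0.000000; V(1,1) = max -> 0.004737
  V(0,0) = exp(-r*dt) * [p*0.261812 + (1-p)*0.004737] = 0.126446; exercise = 0.010000; V(0,0) = max -> 0.126446


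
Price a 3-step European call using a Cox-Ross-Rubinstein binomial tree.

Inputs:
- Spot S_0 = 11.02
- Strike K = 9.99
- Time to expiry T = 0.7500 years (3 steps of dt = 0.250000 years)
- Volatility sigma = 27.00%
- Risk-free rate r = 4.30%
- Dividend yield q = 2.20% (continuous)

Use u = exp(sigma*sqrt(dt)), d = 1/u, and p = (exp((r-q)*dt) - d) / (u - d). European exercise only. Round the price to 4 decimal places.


Answer: Price = V(0,0) = 1.6493

Derivation:
dt = T/N = 0.250000
u = exp(sigma*sqrt(dt)) = 1.144537; d = 1/u = 0.873716
p = (exp((r-q)*dt) - d) / (u - d) = 0.485738
Discount per step: exp(-r*dt) = 0.989308
Stock lattice S(k, i) with i counting down-moves:
  k=0: S(0,0) = 11.0200
  k=1: S(1,0) = 12.6128; S(1,1) = 9.6283
  k=2: S(2,0) = 14.4358; S(2,1) = 11.0200; S(2,2) = 8.4124
  k=3: S(3,0) = 16.5223; S(3,1) = 12.6128; S(3,2) = 9.6283; S(3,3) = 7.3501
Terminal payoffs V(N, i) = max(S_T - K, 0):
  V(3,0) = 6.532314; V(3,1) = 2.622795; V(3,2) = 0.000000; V(3,3) = 0.000000
Backward induction: V(k, i) = exp(-r*dt) * [p * V(k+1, i) + (1-p) * V(k+1, i+1)].
  V(2,0) = exp(-r*dt) * [p*6.532314 + (1-p)*2.622795] = 4.473447
  V(2,1) = exp(-r*dt) * [p*2.622795 + (1-p)*0.000000] = 1.260368
  V(2,2) = exp(-r*dt) * [p*0.000000 + (1-p)*0.000000] = 0.000000
  V(1,0) = exp(-r*dt) * [p*4.473447 + (1-p)*1.260368] = 2.790917
  V(1,1) = exp(-r*dt) * [p*1.260368 + (1-p)*0.000000] = 0.605662
  V(0,0) = exp(-r*dt) * [p*2.790917 + (1-p)*0.605662] = 1.649297


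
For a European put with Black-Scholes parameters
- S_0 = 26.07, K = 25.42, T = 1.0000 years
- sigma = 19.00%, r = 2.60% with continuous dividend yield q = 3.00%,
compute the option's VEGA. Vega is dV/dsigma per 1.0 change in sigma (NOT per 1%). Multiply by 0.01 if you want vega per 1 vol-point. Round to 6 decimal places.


d1 = 0.2068366431; d2 = 0.0168366431
phi(d1) = 0.3904992495; exp(-qT) = 0.9704455335; exp(-rT) = 0.9743350896
Vega = S * exp(-qT) * phi(d1) * sqrt(T) = 26.0700 * 0.9704455335 * 0.3904992495 * 1.0000000000 = 9.879442

Answer: Vega = 9.879442


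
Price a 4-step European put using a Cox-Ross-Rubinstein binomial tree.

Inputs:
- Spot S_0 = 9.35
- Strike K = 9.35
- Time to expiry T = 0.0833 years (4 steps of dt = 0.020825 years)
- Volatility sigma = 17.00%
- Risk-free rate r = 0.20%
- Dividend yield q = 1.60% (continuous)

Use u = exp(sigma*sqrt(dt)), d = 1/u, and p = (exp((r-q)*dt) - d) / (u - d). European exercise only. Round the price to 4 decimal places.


dt = T/N = 0.020825
u = exp(sigma*sqrt(dt)) = 1.024836; d = 1/u = 0.975766
p = (exp((r-q)*dt) - d) / (u - d) = 0.487927
Discount per step: exp(-r*dt) = 0.999958
Stock lattice S(k, i) with i counting down-moves:
  k=0: S(0,0) = 9.3500
  k=1: S(1,0) = 9.5822; S(1,1) = 9.1234
  k=2: S(2,0) = 9.8202; S(2,1) = 9.3500; S(2,2) = 8.9023
  k=3: S(3,0) = 10.0641; S(3,1) = 9.5822; S(3,2) = 9.1234; S(3,3) = 8.6866
  k=4: S(4,0) = 10.3140; S(4,1) = 9.8202; S(4,2) = 9.3500; S(4,3) = 8.9023; S(4,4) = 8.4761
Terminal payoffs V(N, i) = max(K - S_T, 0):
  V(4,0) = 0.000000; V(4,1) = 0.000000; V(4,2) = 0.000000; V(4,3) = 0.447685; V(4,4) = 0.873934
Backward induction: V(k, i) = exp(-r*dt) * [p * V(k+1, i) + (1-p) * V(k+1, i+1)].
  V(3,0) = exp(-r*dt) * [p*0.000000 + (1-p)*0.000000] = 0.000000
  V(3,1) = exp(-r*dt) * [p*0.000000 + (1-p)*0.000000] = 0.000000
  V(3,2) = exp(-r*dt) * [p*0.000000 + (1-p)*0.447685] = 0.229238
  V(3,3) = exp(-r*dt) * [p*0.447685 + (1-p)*0.873934] = 0.665928
  V(2,0) = exp(-r*dt) * [p*0.000000 + (1-p)*0.000000] = 0.000000
  V(2,1) = exp(-r*dt) * [p*0.000000 + (1-p)*0.229238] = 0.117382
  V(2,2) = exp(-r*dt) * [p*0.229238 + (1-p)*0.665928] = 0.452836
  V(1,0) = exp(-r*dt) * [p*0.000000 + (1-p)*0.117382] = 0.060106
  V(1,1) = exp(-r*dt) * [p*0.117382 + (1-p)*0.452836] = 0.289147
  V(0,0) = exp(-r*dt) * [p*0.060106 + (1-p)*0.289147] = 0.177384

Answer: Price = V(0,0) = 0.1774


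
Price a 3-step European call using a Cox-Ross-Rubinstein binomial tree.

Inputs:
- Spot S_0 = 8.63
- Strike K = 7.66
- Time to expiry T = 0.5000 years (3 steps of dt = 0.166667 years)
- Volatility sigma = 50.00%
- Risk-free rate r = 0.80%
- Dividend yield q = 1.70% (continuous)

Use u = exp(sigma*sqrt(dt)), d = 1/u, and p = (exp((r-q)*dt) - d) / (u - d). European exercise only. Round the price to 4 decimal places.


dt = T/N = 0.166667
u = exp(sigma*sqrt(dt)) = 1.226450; d = 1/u = 0.815361
p = (exp((r-q)*dt) - d) / (u - d) = 0.445499
Discount per step: exp(-r*dt) = 0.998668
Stock lattice S(k, i) with i counting down-moves:
  k=0: S(0,0) = 8.6300
  k=1: S(1,0) = 10.5843; S(1,1) = 7.0366
  k=2: S(2,0) = 12.9811; S(2,1) = 8.6300; S(2,2) = 5.7373
  k=3: S(3,0) = 15.9206; S(3,1) = 10.5843; S(3,2) = 7.0366; S(3,3) = 4.6780
Terminal payoffs V(N, i) = max(S_T - K, 0):
  V(3,0) = 8.260649; V(3,1) = 2.924267; V(3,2) = 0.000000; V(3,3) = 0.000000
Backward induction: V(k, i) = exp(-r*dt) * [p * V(k+1, i) + (1-p) * V(k+1, i+1)].
  V(2,0) = exp(-r*dt) * [p*8.260649 + (1-p)*2.924267] = 5.294557
  V(2,1) = exp(-r*dt) * [p*2.924267 + (1-p)*0.000000] = 1.301023
  V(2,2) = exp(-r*dt) * [p*0.000000 + (1-p)*0.000000] = 0.000000
  V(1,0) = exp(-r*dt) * [p*5.294557 + (1-p)*1.301023] = 3.076036
  V(1,1) = exp(-r*dt) * [p*1.301023 + (1-p)*0.000000] = 0.578833
  V(0,0) = exp(-r*dt) * [p*3.076036 + (1-p)*0.578833] = 1.689081

Answer: Price = V(0,0) = 1.6891
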